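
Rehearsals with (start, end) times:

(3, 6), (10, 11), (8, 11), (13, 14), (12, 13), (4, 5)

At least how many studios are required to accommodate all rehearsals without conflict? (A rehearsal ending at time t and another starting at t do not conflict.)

2

starts: [3, 4, 8, 10, 12, 13]
ends:   [5, 6, 11, 11, 13, 14]
s3→1 s4→2  — peak 2.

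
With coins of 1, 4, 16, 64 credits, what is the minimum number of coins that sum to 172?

172 − 2×64→44 − 2×16→12 − 3×4→0
Total coins = 2 + 2 + 3 = 7

7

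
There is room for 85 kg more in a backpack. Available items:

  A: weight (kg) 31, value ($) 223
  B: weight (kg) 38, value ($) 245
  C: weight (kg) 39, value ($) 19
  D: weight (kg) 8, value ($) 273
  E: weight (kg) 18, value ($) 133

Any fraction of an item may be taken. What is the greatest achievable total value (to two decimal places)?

809.53

Ratios (sorted): D 34.12, E 7.39, A 7.19, B 6.45, C 0.49
take D (8 @ 273); take E (18 @ 133); take A (31 @ 223); take 28/38 of B → 180.53. Capacity used 85/85.
Total value = 809.53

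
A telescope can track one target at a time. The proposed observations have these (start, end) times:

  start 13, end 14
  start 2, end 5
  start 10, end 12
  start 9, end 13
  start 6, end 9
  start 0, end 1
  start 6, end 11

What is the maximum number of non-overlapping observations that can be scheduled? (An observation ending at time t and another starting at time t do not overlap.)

By end time: (0,1), (2,5), (6,9), (6,11), (10,12), (9,13), (13,14).
Pick (0,1); next start ≥ 1 → (2,5); next start ≥ 5 → (6,9); next start ≥ 9 → (10,12); next start ≥ 12 → (13,14).
Selected 5 observations.

5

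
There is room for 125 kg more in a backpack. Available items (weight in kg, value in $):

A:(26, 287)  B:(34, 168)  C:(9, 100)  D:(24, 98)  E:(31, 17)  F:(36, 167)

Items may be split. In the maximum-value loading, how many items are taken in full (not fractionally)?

Order: C (100/9=11.11) > A (287/26=11.04) > B (168/34=4.94) > F (167/36=4.64) > D (98/24=4.08) > E (17/31=0.55)
Fill: take C (9 @ 100) → take A (26 @ 287) → take B (34 @ 168) → take F (36 @ 167) → take 20/24 of D → 81.67; 125/125 used.
4 item(s) taken whole; one partial (take 20/24 of D).

4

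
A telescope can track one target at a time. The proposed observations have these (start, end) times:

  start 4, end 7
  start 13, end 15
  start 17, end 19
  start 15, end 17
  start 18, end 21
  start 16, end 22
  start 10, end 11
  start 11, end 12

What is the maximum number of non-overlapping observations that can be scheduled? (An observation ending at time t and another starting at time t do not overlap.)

Sorted by end: (4,7)  (10,11)  (11,12)  (13,15)  (15,17)  (17,19)  (18,21)  (16,22)
take (4,7); take (10,11); take (11,12); take (13,15); take (15,17); take (17,19).
Selected 6 observations.

6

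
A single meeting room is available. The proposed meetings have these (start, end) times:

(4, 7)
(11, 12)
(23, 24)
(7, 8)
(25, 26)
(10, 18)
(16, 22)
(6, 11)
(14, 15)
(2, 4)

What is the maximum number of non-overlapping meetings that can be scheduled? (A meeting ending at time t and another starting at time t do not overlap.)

8

By end time: (2,4), (4,7), (7,8), (6,11), (11,12), (14,15), (10,18), (16,22), (23,24), (25,26).
Pick (2,4); next start ≥ 4 → (4,7); next start ≥ 7 → (7,8); next start ≥ 8 → (11,12); next start ≥ 12 → (14,15); next start ≥ 15 → (16,22); next start ≥ 22 → (23,24); next start ≥ 24 → (25,26).
Selected 8 meetings.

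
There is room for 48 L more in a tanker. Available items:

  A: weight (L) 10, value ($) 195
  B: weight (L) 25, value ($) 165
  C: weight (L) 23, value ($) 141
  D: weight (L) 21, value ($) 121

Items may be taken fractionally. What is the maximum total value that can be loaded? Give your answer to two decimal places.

Sort by value per unit weight and fill in that order.
Order: A (195/10=19.50) > B (165/25=6.60) > C (141/23=6.13) > D (121/21=5.76)
Fill: take A (10 @ 195) → take B (25 @ 165) → take 13/23 of C → 79.70; 48/48 used.
Total value = 439.70

439.70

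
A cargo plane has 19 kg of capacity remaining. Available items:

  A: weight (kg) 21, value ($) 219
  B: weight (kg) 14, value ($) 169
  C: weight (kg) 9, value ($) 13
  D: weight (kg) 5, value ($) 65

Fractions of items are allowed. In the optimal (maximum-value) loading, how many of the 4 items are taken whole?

Greedy by value/weight ratio, highest first.
Order: D (65/5=13.00) > B (169/14=12.07) > A (219/21=10.43) > C (13/9=1.44)
Fill: take D (5 @ 65) → take B (14 @ 169); 19/19 used.
2 item(s) taken whole.

2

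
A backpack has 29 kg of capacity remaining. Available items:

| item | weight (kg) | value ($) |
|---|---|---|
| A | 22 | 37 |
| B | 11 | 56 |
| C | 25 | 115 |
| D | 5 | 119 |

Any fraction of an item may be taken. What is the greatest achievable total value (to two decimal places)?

Ratios (sorted): D 23.80, B 5.09, C 4.60, A 1.68
take D (5 @ 119); take B (11 @ 56); take 13/25 of C → 59.80. Capacity used 29/29.
Total value = 234.80

234.80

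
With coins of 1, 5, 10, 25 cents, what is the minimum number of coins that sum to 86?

86 = 3×25 + 1×10 + 1×1
Total coins = 3 + 1 + 1 = 5

5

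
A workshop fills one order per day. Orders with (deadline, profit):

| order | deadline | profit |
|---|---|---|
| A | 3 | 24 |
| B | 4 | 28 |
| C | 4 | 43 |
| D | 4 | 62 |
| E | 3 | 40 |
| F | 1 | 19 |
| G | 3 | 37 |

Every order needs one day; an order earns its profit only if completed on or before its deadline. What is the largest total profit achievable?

182

Profit order: D=62 C=43 E=40 G=37 B=28 A=24 F=19
Assign: D→slot 4, C→slot 3, E→slot 2, G→slot 1, B skipped, A skipped, F skipped.
Slots: [1:G] [2:E] [3:C] [4:D]
Profit = 37 + 40 + 43 + 62 = 182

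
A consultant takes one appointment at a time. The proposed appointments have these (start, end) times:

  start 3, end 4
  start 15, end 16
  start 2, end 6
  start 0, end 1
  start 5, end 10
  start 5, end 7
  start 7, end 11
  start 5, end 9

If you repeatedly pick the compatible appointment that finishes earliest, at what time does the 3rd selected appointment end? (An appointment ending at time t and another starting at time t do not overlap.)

Order by finish time; keep every interval that doesn't clash with the previous kept one.
Sorted by end: (0,1)  (3,4)  (2,6)  (5,7)  (5,9)  (5,10)  (7,11)  (15,16)
take (0,1); take (3,4); take (5,7); skip (5,10); take (7,11); take (15,16).
Selected: (0,1) (3,4) (5,7) (7,11) (15,16)

7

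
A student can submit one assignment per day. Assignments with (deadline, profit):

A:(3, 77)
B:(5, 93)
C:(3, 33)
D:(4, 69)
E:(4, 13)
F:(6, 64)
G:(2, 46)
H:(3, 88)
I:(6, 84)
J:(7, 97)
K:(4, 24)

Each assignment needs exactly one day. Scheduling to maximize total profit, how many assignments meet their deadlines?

Profit order: J=97 B=93 H=88 I=84 A=77 D=69 F=64 G=46 C=33 K=24 E=13
Assign: J→slot 7, B→slot 5, H→slot 3, I→slot 6, A→slot 2, D→slot 4, F→slot 1, G skipped, C skipped, K skipped, E skipped.
Slots: [1:F] [2:A] [3:H] [4:D] [5:B] [6:I] [7:J]
7 of 11 scheduled.

7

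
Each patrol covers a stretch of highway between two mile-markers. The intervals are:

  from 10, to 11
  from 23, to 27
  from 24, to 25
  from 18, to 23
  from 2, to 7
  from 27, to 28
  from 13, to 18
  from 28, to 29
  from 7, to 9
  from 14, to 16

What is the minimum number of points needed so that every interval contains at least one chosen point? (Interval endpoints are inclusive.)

By right end: [2,7]  [7,9]  [10,11]  [14,16]  [13,18]  [18,23]  [24,25]  [23,27]  [27,28]  [28,29]
[2,7] uncovered → point at 7; [10,11] uncovered → point at 11; [14,16] uncovered → point at 16; [18,23] uncovered → point at 23; [24,25] uncovered → point at 25; [27,28] uncovered → point at 28.
Points: 7, 11, 16, 23, 25, 28 (6 total).

6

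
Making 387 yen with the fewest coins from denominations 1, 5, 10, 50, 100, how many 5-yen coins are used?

1

Use the largest denomination that fits, subtract, and repeat.
387 = 3×100 + 1×50 + 3×10 + 1×5 + 2×1
Count of 5: 1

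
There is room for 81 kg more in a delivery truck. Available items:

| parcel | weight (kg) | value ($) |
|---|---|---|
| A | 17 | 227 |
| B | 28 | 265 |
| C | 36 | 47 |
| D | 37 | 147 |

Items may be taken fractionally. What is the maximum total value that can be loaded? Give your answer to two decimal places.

Order: A (227/17=13.35) > B (265/28=9.46) > D (147/37=3.97) > C (47/36=1.31)
Fill: take A (17 @ 227) → take B (28 @ 265) → take 36/37 of D → 143.03; 81/81 used.
Total value = 635.03

635.03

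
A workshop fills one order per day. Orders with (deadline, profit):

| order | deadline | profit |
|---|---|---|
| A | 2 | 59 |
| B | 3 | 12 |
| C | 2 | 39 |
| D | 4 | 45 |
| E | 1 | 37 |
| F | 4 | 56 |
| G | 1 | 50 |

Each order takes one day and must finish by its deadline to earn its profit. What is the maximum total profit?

Profit order: A=59 F=56 G=50 D=45 C=39 E=37 B=12
Assign: A→slot 2, F→slot 4, G→slot 1, D→slot 3, C skipped, E skipped, B skipped.
Slots: [1:G] [2:A] [3:D] [4:F]
Profit = 50 + 59 + 45 + 56 = 210

210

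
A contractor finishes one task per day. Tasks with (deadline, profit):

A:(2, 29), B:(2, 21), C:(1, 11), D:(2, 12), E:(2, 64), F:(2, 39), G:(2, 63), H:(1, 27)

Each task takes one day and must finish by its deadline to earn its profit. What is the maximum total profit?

By profit: E(d2,64), G(d2,63), F(d2,39), A(d2,29), H(d1,27), B(d2,21), D(d2,12), C(d1,11)
E→slot 2; G→slot 1; F skipped; A skipped; H skipped; B skipped; D skipped; C skipped.
Profit = 63 + 64 = 127

127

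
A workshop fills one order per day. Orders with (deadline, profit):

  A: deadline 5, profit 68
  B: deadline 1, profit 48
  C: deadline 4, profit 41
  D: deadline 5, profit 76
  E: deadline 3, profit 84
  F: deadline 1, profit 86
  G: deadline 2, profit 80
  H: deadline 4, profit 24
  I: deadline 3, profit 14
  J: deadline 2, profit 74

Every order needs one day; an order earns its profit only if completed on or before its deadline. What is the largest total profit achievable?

Take jobs in profit order; each goes to the latest open slot no later than its deadline.
By profit: F(d1,86), E(d3,84), G(d2,80), D(d5,76), J(d2,74), A(d5,68), B(d1,48), C(d4,41), H(d4,24), I(d3,14)
F→slot 1; E→slot 3; G→slot 2; D→slot 5; J skipped; A→slot 4; B skipped; C skipped; H skipped; I skipped.
Profit = 86 + 80 + 84 + 68 + 76 = 394

394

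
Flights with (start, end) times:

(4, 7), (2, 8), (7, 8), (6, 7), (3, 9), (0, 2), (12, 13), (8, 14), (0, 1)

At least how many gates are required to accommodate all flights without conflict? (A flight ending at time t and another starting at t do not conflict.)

Count concurrent intervals with a sweep; the peak is the room count.
Events (time:±→running): 0:+→1 0:+→2 1:-→1 2:-→0 2:+→1 3:+→2 4:+→3 6:+→4 … peak 4.

4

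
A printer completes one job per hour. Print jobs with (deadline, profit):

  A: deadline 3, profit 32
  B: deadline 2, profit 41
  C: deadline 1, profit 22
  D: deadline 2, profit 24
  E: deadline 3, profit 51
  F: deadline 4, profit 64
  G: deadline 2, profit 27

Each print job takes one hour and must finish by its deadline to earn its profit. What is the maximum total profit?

188

Sort by profit descending; place each in the latest free slot ≤ its deadline.
By profit: F(d4,64), E(d3,51), B(d2,41), A(d3,32), G(d2,27), D(d2,24), C(d1,22)
F→slot 4; E→slot 3; B→slot 2; A→slot 1; G skipped; D skipped; C skipped.
Profit = 32 + 41 + 51 + 64 = 188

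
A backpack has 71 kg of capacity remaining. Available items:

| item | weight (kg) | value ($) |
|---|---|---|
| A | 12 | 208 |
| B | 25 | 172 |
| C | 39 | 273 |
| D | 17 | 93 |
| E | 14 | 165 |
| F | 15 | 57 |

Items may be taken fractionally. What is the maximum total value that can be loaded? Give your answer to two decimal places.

Order: A (208/12=17.33) > E (165/14=11.79) > C (273/39=7.00) > B (172/25=6.88) > D (93/17=5.47) > F (57/15=3.80)
Fill: take A (12 @ 208) → take E (14 @ 165) → take C (39 @ 273) → take 6/25 of B → 41.28; 71/71 used.
Total value = 687.28

687.28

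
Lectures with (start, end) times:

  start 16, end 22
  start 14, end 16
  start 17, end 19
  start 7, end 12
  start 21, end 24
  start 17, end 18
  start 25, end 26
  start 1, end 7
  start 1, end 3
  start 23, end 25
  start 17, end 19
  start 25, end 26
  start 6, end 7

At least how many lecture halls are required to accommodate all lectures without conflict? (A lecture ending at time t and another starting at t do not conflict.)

The answer is the maximum number of intervals overlapping at any instant.
starts: [1, 1, 6, 7, 14, 16, 17, 17, 17, 21, 23, 25, 25]
ends:   [3, 7, 7, 12, 16, 18, 19, 19, 22, 24, 25, 26, 26]
s1→1 s1→2 e3→1 s6→2 e7→1 e7→0 s7→1 e12→0 s14→1 e16→0 s16→1 s17→2 s17→3 s17→4  — peak 4.

4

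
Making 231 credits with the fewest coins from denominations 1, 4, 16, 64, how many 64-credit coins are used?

Use the largest denomination that fits, subtract, and repeat.
231 = 3×64 + 2×16 + 1×4 + 3×1
Count of 64: 3

3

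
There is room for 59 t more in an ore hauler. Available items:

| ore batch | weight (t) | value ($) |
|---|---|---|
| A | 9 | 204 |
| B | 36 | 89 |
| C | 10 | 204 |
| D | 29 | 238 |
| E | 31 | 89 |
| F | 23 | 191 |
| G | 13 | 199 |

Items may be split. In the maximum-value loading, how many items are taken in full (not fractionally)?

Order: A (204/9=22.67) > C (204/10=20.40) > G (199/13=15.31) > F (191/23=8.30) > D (238/29=8.21) > E (89/31=2.87) > B (89/36=2.47)
Fill: take A (9 @ 204) → take C (10 @ 204) → take G (13 @ 199) → take F (23 @ 191) → take 4/29 of D → 32.83; 59/59 used.
4 item(s) taken whole; one partial (take 4/29 of D).

4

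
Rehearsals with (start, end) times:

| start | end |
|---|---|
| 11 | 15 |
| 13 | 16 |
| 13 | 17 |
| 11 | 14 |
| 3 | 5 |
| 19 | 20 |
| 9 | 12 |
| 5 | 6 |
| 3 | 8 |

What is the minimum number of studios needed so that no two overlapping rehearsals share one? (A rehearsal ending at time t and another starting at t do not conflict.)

Count concurrent intervals with a sweep; the peak is the room count.
starts: [3, 3, 5, 9, 11, 11, 13, 13, 19]
ends:   [5, 6, 8, 12, 14, 15, 16, 17, 20]
s3→1 s3→2 e5→1 s5→2 e6→1 e8→0 s9→1 s11→2 s11→3 e12→2 s13→3 s13→4  — peak 4.

4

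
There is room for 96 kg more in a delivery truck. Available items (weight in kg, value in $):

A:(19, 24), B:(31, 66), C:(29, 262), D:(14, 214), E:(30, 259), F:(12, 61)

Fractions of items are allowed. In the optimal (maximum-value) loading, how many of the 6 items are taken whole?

4

Order: D (214/14=15.29) > C (262/29=9.03) > E (259/30=8.63) > F (61/12=5.08) > B (66/31=2.13) > A (24/19=1.26)
Fill: take D (14 @ 214) → take C (29 @ 262) → take E (30 @ 259) → take F (12 @ 61) → take 11/31 of B → 23.42; 96/96 used.
4 item(s) taken whole; one partial (take 11/31 of B).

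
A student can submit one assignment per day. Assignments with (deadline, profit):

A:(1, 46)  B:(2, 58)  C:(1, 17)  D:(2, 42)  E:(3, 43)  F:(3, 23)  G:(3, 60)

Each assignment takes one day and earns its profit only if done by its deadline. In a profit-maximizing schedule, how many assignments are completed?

3

Take jobs in profit order; each goes to the latest open slot no later than its deadline.
Profit order: G=60 B=58 A=46 E=43 D=42 F=23 C=17
Assign: G→slot 3, B→slot 2, A→slot 1, E skipped, D skipped, F skipped, C skipped.
Slots: [1:A] [2:B] [3:G]
3 of 7 scheduled.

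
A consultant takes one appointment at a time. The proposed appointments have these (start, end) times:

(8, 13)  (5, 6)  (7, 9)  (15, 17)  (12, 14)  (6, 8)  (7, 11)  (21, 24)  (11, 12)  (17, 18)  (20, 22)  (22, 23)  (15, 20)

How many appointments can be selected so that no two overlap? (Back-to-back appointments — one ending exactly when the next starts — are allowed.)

8

By end time: (5,6), (6,8), (7,9), (7,11), (11,12), (8,13), (12,14), (15,17), (17,18), (15,20), (20,22), (22,23), (21,24).
Pick (5,6); next start ≥ 6 → (6,8); next start ≥ 8 → (11,12); next start ≥ 12 → (12,14); next start ≥ 14 → (15,17); next start ≥ 17 → (17,18); next start ≥ 18 → (20,22); next start ≥ 22 → (22,23).
Selected 8 appointments.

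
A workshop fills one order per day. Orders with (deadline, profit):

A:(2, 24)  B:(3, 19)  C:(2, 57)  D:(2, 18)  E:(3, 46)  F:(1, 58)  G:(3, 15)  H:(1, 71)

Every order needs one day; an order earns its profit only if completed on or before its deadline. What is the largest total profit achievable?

174

Sort by profit descending; place each in the latest free slot ≤ its deadline.
Profit order: H=71 F=58 C=57 E=46 A=24 B=19 D=18 G=15
Assign: H→slot 1, F skipped, C→slot 2, E→slot 3, A skipped, B skipped, D skipped, G skipped.
Slots: [1:H] [2:C] [3:E]
Profit = 71 + 57 + 46 = 174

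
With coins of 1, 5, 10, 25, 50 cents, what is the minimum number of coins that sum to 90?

90 = 1×50 + 1×25 + 1×10 + 1×5
Total coins = 1 + 1 + 1 + 1 = 4

4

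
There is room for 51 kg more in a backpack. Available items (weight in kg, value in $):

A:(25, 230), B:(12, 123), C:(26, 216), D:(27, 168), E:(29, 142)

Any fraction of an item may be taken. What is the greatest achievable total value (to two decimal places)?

469.31

Ratios (sorted): B 10.25, A 9.20, C 8.31, D 6.22, E 4.90
take B (12 @ 123); take A (25 @ 230); take 14/26 of C → 116.31. Capacity used 51/51.
Total value = 469.31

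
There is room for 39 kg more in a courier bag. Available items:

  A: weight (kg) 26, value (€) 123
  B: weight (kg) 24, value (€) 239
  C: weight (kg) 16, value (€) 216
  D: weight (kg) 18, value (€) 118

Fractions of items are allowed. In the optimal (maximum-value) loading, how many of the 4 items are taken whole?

1

Order: C (216/16=13.50) > B (239/24=9.96) > D (118/18=6.56) > A (123/26=4.73)
Fill: take C (16 @ 216) → take 23/24 of B → 229.04; 39/39 used.
1 item(s) taken whole; one partial (take 23/24 of B).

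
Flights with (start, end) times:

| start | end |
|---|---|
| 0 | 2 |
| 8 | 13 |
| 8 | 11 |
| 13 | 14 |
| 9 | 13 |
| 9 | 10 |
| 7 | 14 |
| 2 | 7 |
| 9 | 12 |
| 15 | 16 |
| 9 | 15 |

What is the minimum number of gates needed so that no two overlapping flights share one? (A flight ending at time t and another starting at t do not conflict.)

The answer is the maximum number of intervals overlapping at any instant.
starts: [0, 2, 7, 8, 8, 9, 9, 9, 9, 13, 15]
ends:   [2, 7, 10, 11, 12, 13, 13, 14, 14, 15, 16]
s0→1 e2→0 s2→1 e7→0 s7→1 s8→2 s8→3 s9→4 s9→5 s9→6 s9→7  — peak 7.

7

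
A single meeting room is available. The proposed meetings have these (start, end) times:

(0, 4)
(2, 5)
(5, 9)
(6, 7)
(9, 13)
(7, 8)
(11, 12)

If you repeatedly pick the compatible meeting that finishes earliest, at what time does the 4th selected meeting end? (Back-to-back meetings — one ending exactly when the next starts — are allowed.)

12

Sorted by end: (0,4)  (2,5)  (6,7)  (7,8)  (5,9)  (11,12)  (9,13)
take (0,4); take (6,7); take (7,8); take (11,12); skip (9,13).
Selected: (0,4) (6,7) (7,8) (11,12)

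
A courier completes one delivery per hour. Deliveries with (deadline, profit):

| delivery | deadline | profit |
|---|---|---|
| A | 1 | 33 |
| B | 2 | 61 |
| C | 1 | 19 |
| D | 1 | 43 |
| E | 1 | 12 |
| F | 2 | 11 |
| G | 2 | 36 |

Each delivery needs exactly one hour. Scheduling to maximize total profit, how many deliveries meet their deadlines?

Take jobs in profit order; each goes to the latest open slot no later than its deadline.
By profit: B(d2,61), D(d1,43), G(d2,36), A(d1,33), C(d1,19), E(d1,12), F(d2,11)
B→slot 2; D→slot 1; G skipped; A skipped; C skipped; E skipped; F skipped.
2 of 7 scheduled.

2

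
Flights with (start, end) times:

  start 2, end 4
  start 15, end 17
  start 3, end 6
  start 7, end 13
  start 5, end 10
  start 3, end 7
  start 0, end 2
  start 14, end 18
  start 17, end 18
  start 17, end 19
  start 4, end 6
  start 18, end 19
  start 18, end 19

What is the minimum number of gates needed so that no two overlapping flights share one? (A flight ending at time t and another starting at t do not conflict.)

4

starts: [0, 2, 3, 3, 4, 5, 7, 14, 15, 17, 17, 18, 18]
ends:   [2, 4, 6, 6, 7, 10, 13, 17, 18, 18, 19, 19, 19]
s0→1 e2→0 s2→1 s3→2 s3→3 e4→2 s4→3 s5→4  — peak 4.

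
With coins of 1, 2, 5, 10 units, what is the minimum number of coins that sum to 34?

5

Use the largest denomination that fits, subtract, and repeat.
34 − 3×10→4 − 2×2→0
Total coins = 3 + 2 = 5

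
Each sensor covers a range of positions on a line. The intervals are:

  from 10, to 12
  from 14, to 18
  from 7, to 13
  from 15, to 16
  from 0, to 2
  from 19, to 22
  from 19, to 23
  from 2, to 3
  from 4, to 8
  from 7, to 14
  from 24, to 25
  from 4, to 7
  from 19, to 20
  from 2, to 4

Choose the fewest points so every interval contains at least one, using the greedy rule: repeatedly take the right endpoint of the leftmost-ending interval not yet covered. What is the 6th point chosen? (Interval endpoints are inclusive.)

Sorted: [0,2] [2,3] [2,4] [4,7] [4,8] [10,12] [7,13] [7,14] [15,16] [14,18] [19,20] [19,22] [19,23] [24,25]
{[0,2],[2,3],[2,4]} hit by 2; {[4,7],[4,8]} hit by 7; {[10,12],[7,13],[7,14]} hit by 12; {[15,16],[14,18]} hit by 16; {[19,20],[19,22],[19,23]} hit by 20; {[24,25]} hit by 25.
Points: 2, 7, 12, 16, 20, 25 (6 total).

25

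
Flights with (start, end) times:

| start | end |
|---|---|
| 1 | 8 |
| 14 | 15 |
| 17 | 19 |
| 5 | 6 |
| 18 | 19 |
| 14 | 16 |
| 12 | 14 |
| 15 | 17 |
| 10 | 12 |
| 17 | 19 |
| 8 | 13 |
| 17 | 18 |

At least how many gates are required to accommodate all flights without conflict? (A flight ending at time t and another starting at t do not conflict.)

3

The answer is the maximum number of intervals overlapping at any instant.
starts: [1, 5, 8, 10, 12, 14, 14, 15, 17, 17, 17, 18]
ends:   [6, 8, 12, 13, 14, 15, 16, 17, 18, 19, 19, 19]
s1→1 s5→2 e6→1 e8→0 s8→1 s10→2 e12→1 s12→2 e13→1 e14→0 s14→1 s14→2 e15→1 s15→2 e16→1 e17→0 s17→1 s17→2 s17→3  — peak 3.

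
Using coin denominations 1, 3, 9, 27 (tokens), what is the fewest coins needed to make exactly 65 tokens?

Greedy: take as many of the largest coin as possible, then repeat with the remainder.
65 = 2×27 + 1×9 + 2×1
Total coins = 2 + 1 + 2 = 5

5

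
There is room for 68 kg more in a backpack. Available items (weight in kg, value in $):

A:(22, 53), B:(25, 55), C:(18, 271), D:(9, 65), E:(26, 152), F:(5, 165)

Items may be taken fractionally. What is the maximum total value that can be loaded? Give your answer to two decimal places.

Order: F (165/5=33.00) > C (271/18=15.06) > D (65/9=7.22) > E (152/26=5.85) > A (53/22=2.41) > B (55/25=2.20)
Fill: take F (5 @ 165) → take C (18 @ 271) → take D (9 @ 65) → take E (26 @ 152) → take 10/22 of A → 24.09; 68/68 used.
Total value = 677.09

677.09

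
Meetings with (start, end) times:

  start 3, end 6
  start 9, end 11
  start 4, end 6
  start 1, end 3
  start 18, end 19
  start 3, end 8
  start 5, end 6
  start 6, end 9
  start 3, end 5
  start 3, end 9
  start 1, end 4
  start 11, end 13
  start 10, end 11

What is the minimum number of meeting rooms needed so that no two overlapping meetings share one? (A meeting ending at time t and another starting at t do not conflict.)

Events (time:±→running): 1:+→1 1:+→2 3:-→1 3:+→2 3:+→3 3:+→4 3:+→5 … peak 5.

5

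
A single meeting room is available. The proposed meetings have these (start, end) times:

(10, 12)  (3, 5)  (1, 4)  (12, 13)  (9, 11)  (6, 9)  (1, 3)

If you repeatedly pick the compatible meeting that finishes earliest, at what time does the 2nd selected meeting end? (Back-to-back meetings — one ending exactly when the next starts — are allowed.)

By end time: (1,3), (1,4), (3,5), (6,9), (9,11), (10,12), (12,13).
Pick (1,3); next start ≥ 3 → (3,5); next start ≥ 5 → (6,9); next start ≥ 9 → (9,11); next start ≥ 11 → (12,13).
Selected: (1,3) (3,5) (6,9) (9,11) (12,13)

5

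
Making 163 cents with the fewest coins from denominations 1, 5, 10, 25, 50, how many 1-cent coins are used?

163 = 3×50 + 1×10 + 3×1
Count of 1: 3

3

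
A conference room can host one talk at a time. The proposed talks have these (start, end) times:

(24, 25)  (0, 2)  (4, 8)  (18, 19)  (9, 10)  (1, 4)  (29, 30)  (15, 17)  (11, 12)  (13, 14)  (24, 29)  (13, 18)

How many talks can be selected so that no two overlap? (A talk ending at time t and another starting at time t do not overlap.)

Greedy by earliest finish: after sorting by end time, pick each interval compatible with the last pick.
Sorted by end: (0,2)  (1,4)  (4,8)  (9,10)  (11,12)  (13,14)  (15,17)  (13,18)  (18,19)  (24,25)  (24,29)  (29,30)
take (0,2); take (4,8); take (9,10); take (11,12); take (13,14); take (15,17); skip (13,18); take (18,19); take (24,25); take (29,30).
Selected 9 talks.

9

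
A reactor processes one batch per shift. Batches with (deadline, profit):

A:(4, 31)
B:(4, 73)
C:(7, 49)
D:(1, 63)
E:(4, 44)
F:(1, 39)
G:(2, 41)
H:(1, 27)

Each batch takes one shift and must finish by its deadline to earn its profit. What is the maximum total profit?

Sort by profit descending; place each in the latest free slot ≤ its deadline.
By profit: B(d4,73), D(d1,63), C(d7,49), E(d4,44), G(d2,41), F(d1,39), A(d4,31), H(d1,27)
B→slot 4; D→slot 1; C→slot 7; E→slot 3; G→slot 2; F skipped; A skipped; H skipped.
Profit = 63 + 41 + 44 + 73 + 49 = 270

270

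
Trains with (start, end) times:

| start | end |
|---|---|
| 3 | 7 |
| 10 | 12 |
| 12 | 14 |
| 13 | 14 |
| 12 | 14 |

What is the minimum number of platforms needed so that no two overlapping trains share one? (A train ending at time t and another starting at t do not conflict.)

3

The answer is the maximum number of intervals overlapping at any instant.
starts: [3, 10, 12, 12, 13]
ends:   [7, 12, 14, 14, 14]
s3→1 e7→0 s10→1 e12→0 s12→1 s12→2 s13→3  — peak 3.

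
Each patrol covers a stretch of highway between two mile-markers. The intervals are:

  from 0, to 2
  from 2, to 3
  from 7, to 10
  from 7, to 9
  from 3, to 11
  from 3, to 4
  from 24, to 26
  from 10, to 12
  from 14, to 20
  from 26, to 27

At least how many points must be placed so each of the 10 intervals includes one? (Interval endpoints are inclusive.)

6

Process intervals by earliest right end; each time one isn't hit yet, stab at its right endpoint.
Sorted: [0,2] [2,3] [3,4] [7,9] [7,10] [3,11] [10,12] [14,20] [24,26] [26,27]
{[0,2],[2,3]} hit by 2; {[3,4]} hit by 4; {[7,9],[7,10],[3,11]} hit by 9; {[10,12]} hit by 12; {[14,20]} hit by 20; {[24,26],[26,27]} hit by 26.
Points: 2, 4, 9, 12, 20, 26 (6 total).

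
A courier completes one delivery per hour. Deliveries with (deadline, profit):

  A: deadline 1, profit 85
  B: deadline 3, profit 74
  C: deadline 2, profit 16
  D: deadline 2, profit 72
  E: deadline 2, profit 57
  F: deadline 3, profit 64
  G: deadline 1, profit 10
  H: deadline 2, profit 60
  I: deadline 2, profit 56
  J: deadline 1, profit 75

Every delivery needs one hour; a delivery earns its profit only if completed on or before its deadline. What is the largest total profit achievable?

231

Sort by profit descending; place each in the latest free slot ≤ its deadline.
By profit: A(d1,85), J(d1,75), B(d3,74), D(d2,72), F(d3,64), H(d2,60), E(d2,57), I(d2,56), C(d2,16), G(d1,10)
A→slot 1; J skipped; B→slot 3; D→slot 2; F skipped; H skipped; E skipped; I skipped; C skipped; G skipped.
Profit = 85 + 72 + 74 = 231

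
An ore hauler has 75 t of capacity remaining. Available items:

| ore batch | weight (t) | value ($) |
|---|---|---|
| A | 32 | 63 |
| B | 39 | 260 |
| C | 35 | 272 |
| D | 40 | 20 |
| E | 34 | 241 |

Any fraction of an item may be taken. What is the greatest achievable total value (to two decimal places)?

Greedy by value/weight ratio, highest first.
Ratios (sorted): C 7.77, E 7.09, B 6.67, A 1.97, D 0.50
take C (35 @ 272); take E (34 @ 241); take 6/39 of B → 40.00. Capacity used 75/75.
Total value = 553.00

553.00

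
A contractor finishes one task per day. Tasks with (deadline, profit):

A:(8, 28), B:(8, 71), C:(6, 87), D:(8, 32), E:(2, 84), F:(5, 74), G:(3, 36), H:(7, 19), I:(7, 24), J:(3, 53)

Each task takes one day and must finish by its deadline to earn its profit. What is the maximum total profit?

By profit: C(d6,87), E(d2,84), F(d5,74), B(d8,71), J(d3,53), G(d3,36), D(d8,32), A(d8,28), I(d7,24), H(d7,19)
C→slot 6; E→slot 2; F→slot 5; B→slot 8; J→slot 3; G→slot 1; D→slot 7; A→slot 4; I skipped; H skipped.
Profit = 36 + 84 + 53 + 28 + 74 + 87 + 32 + 71 = 465

465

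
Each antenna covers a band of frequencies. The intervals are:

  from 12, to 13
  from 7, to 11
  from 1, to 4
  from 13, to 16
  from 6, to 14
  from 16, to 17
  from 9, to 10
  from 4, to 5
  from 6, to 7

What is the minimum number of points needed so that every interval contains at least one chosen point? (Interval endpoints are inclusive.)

5

Sorted: [1,4] [4,5] [6,7] [9,10] [7,11] [12,13] [6,14] [13,16] [16,17]
{[1,4],[4,5]} hit by 4; {[6,7]} hit by 7; {[9,10],[7,11]} hit by 10; {[12,13],[6,14],[13,16]} hit by 13; {[16,17]} hit by 17.
Points: 4, 7, 10, 13, 17 (5 total).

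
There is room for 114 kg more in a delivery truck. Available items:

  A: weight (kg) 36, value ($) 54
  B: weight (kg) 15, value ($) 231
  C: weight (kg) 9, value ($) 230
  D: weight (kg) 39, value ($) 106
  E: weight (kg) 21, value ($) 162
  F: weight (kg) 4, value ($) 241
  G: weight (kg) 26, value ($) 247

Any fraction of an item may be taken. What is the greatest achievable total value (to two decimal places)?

Order: F (241/4=60.25) > C (230/9=25.56) > B (231/15=15.40) > G (247/26=9.50) > E (162/21=7.71) > D (106/39=2.72) > A (54/36=1.50)
Fill: take F (4 @ 241) → take C (9 @ 230) → take B (15 @ 231) → take G (26 @ 247) → take E (21 @ 162) → take D (39 @ 106); 114/114 used.
Total value = 1217.00

1217.00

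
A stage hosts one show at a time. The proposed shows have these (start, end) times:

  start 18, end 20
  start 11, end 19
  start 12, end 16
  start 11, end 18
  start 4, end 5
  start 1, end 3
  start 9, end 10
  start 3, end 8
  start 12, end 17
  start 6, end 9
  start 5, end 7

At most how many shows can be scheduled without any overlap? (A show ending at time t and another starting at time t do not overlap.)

6

Order by finish time; keep every interval that doesn't clash with the previous kept one.
Sorted by end: (1,3)  (4,5)  (5,7)  (3,8)  (6,9)  (9,10)  (12,16)  (12,17)  (11,18)  (11,19)  (18,20)
take (1,3); take (4,5); take (5,7); take (9,10); take (12,16); skip (11,18); take (18,20).
Selected 6 shows.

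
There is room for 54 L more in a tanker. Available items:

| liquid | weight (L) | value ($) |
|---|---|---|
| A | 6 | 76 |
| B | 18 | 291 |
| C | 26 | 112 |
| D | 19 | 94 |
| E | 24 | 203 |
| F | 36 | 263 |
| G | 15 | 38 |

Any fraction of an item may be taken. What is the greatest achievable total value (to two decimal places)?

613.83

Sort by value per unit weight and fill in that order.
Ratios (sorted): B 16.17, A 12.67, E 8.46, F 7.31, D 4.95, C 4.31, G 2.53
take B (18 @ 291); take A (6 @ 76); take E (24 @ 203); take 6/36 of F → 43.83. Capacity used 54/54.
Total value = 613.83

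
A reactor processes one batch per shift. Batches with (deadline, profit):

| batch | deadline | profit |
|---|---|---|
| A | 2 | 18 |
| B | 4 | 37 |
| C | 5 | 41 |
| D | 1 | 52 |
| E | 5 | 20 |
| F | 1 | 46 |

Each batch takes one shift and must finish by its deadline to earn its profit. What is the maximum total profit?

By profit: D(d1,52), F(d1,46), C(d5,41), B(d4,37), E(d5,20), A(d2,18)
D→slot 1; F skipped; C→slot 5; B→slot 4; E→slot 3; A→slot 2.
Profit = 52 + 18 + 20 + 37 + 41 = 168

168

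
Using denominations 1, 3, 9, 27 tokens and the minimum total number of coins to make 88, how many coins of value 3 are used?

2

Use the largest denomination that fits, subtract, and repeat.
88 = 3×27 + 2×3 + 1×1
Count of 3: 2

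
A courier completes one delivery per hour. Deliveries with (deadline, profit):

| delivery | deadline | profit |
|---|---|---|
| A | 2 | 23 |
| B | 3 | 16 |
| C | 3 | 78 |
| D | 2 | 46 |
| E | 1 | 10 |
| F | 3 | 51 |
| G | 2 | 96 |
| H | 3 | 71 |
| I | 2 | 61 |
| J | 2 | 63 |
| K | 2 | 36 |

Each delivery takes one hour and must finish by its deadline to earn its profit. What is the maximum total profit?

245

By profit: G(d2,96), C(d3,78), H(d3,71), J(d2,63), I(d2,61), F(d3,51), D(d2,46), K(d2,36), A(d2,23), B(d3,16), E(d1,10)
G→slot 2; C→slot 3; H→slot 1; J skipped; I skipped; F skipped; D skipped; K skipped; A skipped; B skipped; E skipped.
Profit = 71 + 96 + 78 = 245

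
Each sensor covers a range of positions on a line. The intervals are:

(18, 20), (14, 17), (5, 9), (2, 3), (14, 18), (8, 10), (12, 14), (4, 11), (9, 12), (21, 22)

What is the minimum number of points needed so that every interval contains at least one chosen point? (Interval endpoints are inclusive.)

5

Process intervals by earliest right end; each time one isn't hit yet, stab at its right endpoint.
Sorted: [2,3] [5,9] [8,10] [4,11] [9,12] [12,14] [14,17] [14,18] [18,20] [21,22]
{[2,3]} hit by 3; {[5,9],[8,10],[4,11],[9,12]} hit by 9; {[12,14],[14,17],[14,18]} hit by 14; {[18,20]} hit by 20; {[21,22]} hit by 22.
Points: 3, 9, 14, 20, 22 (5 total).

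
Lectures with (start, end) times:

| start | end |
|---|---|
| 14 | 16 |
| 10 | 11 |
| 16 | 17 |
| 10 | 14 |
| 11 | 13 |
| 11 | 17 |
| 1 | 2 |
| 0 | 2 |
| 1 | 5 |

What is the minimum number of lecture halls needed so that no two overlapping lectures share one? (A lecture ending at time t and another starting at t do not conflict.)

3

starts: [0, 1, 1, 10, 10, 11, 11, 14, 16]
ends:   [2, 2, 5, 11, 13, 14, 16, 17, 17]
s0→1 s1→2 s1→3  — peak 3.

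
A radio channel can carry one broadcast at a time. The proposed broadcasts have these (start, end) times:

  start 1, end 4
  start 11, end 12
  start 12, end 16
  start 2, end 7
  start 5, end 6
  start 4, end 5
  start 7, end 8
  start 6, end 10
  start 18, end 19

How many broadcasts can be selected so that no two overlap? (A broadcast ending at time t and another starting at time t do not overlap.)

Sort by end time and greedily take each interval whose start is ≥ the last chosen end.
By end time: (1,4), (4,5), (5,6), (2,7), (7,8), (6,10), (11,12), (12,16), (18,19).
Pick (1,4); next start ≥ 4 → (4,5); next start ≥ 5 → (5,6); next start ≥ 6 → (7,8); next start ≥ 8 → (11,12); next start ≥ 12 → (12,16); next start ≥ 16 → (18,19).
Selected 7 broadcasts.

7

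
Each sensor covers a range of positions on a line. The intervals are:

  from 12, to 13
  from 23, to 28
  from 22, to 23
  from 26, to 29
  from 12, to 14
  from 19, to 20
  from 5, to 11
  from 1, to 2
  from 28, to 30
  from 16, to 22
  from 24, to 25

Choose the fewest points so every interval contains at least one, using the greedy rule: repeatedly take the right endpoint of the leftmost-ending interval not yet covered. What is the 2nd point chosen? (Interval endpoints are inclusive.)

Process intervals by earliest right end; each time one isn't hit yet, stab at its right endpoint.
By right end: [1,2]  [5,11]  [12,13]  [12,14]  [19,20]  [16,22]  [22,23]  [24,25]  [23,28]  [26,29]  [28,30]
[1,2] uncovered → point at 2; [5,11] uncovered → point at 11; [12,13] uncovered → point at 13; [19,20] uncovered → point at 20; [22,23] uncovered → point at 23; [24,25] uncovered → point at 25; [26,29] uncovered → point at 29.
Points: 2, 11, 13, 20, 23, 25, 29 (7 total).

11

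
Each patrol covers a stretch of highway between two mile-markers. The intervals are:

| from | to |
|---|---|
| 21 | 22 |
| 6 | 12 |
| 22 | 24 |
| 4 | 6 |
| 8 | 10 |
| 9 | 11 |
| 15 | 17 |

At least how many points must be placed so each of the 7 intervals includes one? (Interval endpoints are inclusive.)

Sort by right endpoint; whenever an interval is uncovered, place a point at its right end.
By right end: [4,6]  [8,10]  [9,11]  [6,12]  [15,17]  [21,22]  [22,24]
[4,6] uncovered → point at 6; [8,10] uncovered → point at 10; [15,17] uncovered → point at 17; [21,22] uncovered → point at 22.
Points: 6, 10, 17, 22 (4 total).

4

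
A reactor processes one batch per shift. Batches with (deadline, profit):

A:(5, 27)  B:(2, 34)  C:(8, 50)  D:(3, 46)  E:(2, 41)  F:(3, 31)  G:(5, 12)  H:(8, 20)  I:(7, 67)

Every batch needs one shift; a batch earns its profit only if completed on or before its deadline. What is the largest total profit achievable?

297

Sort by profit descending; place each in the latest free slot ≤ its deadline.
By profit: I(d7,67), C(d8,50), D(d3,46), E(d2,41), B(d2,34), F(d3,31), A(d5,27), H(d8,20), G(d5,12)
I→slot 7; C→slot 8; D→slot 3; E→slot 2; B→slot 1; F skipped; A→slot 5; H→slot 6; G→slot 4.
Profit = 34 + 41 + 46 + 12 + 27 + 20 + 67 + 50 = 297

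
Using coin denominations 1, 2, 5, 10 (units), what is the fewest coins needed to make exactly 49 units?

Greedy: take as many of the largest coin as possible, then repeat with the remainder.
49 − 4×10→9 − 1×5→4 − 2×2→0
Total coins = 4 + 1 + 2 = 7

7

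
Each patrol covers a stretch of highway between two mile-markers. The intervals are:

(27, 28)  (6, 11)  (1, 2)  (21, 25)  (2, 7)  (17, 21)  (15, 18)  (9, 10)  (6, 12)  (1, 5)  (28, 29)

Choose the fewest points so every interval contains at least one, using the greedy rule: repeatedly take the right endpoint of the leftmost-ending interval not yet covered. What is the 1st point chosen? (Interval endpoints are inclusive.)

2

Sorted: [1,2] [1,5] [2,7] [9,10] [6,11] [6,12] [15,18] [17,21] [21,25] [27,28] [28,29]
{[1,2],[1,5],[2,7]} hit by 2; {[9,10],[6,11],[6,12]} hit by 10; {[15,18],[17,21]} hit by 18; {[21,25]} hit by 25; {[27,28],[28,29]} hit by 28.
Points: 2, 10, 18, 25, 28 (5 total).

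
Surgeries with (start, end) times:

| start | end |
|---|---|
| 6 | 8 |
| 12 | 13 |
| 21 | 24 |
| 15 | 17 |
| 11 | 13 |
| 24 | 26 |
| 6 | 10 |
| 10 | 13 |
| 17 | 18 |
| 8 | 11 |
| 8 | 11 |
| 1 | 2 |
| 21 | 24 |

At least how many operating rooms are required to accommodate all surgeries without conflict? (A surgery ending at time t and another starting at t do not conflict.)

Events (time:±→running): 1:+→1 2:-→0 6:+→1 6:+→2 8:-→1 8:+→2 8:+→3 … peak 3.

3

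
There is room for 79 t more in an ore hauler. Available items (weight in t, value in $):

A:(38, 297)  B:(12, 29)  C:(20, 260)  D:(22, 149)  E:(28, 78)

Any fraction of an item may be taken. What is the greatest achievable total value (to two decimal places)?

699.23

Order: C (260/20=13.00) > A (297/38=7.82) > D (149/22=6.77) > E (78/28=2.79) > B (29/12=2.42)
Fill: take C (20 @ 260) → take A (38 @ 297) → take 21/22 of D → 142.23; 79/79 used.
Total value = 699.23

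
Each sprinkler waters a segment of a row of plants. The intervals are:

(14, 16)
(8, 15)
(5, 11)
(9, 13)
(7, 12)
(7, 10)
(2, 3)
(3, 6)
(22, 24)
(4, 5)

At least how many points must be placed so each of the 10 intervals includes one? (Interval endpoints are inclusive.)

5

Sorted: [2,3] [4,5] [3,6] [7,10] [5,11] [7,12] [9,13] [8,15] [14,16] [22,24]
{[2,3]} hit by 3; {[4,5],[3,6]} hit by 5; {[7,10],[5,11],[7,12],[9,13],[8,15]} hit by 10; {[14,16]} hit by 16; {[22,24]} hit by 24.
Points: 3, 5, 10, 16, 24 (5 total).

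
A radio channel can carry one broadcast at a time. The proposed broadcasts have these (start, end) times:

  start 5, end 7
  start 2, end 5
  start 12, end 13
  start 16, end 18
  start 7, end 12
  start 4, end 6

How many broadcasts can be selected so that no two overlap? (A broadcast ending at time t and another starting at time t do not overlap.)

5

Sort by end time and greedily take each interval whose start is ≥ the last chosen end.
By end time: (2,5), (4,6), (5,7), (7,12), (12,13), (16,18).
Pick (2,5); next start ≥ 5 → (5,7); next start ≥ 7 → (7,12); next start ≥ 12 → (12,13); next start ≥ 13 → (16,18).
Selected 5 broadcasts.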